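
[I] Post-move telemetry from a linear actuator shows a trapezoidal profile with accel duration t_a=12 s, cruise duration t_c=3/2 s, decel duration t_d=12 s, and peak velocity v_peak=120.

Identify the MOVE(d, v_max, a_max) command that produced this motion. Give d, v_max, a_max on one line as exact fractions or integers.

a_max = 120/12 = 10
d_a = ½·120·12 = 720; d_c = 120·3/2 = 180
d = 2·720 + 180 = 1620
t_c = 3/2 > 0 so v_max = 120

d=1620 v_max=120 a_max=10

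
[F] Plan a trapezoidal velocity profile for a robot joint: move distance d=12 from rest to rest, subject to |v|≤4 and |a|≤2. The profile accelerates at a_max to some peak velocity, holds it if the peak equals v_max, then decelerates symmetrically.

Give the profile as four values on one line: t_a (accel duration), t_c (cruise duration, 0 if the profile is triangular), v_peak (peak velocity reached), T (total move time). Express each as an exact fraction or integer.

t_a=2 t_c=1 v_peak=4 T=5

v_max²/a_max = 4²/2 = 8
12 ≥ 8 so v_max reached
t_a = 4/2 = 2; v_peak = 4
d_cruise = 12 − 8 = 4; t_c = 4/4 = 1
T = 2·2 + 1 = 5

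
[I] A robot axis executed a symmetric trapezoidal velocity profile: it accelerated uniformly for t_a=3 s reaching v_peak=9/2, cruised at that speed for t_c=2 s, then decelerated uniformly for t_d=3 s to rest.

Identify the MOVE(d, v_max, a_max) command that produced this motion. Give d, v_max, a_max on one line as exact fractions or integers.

a_max = (9/2)/3 = 3/2
d_a = ½·9/2·3 = 27/4; d_c = 9/2·2 = 9
d = 2·27/4 + 9 = 45/2
t_c = 2 > 0 ⇒ limit active, v_max = 9/2

d=45/2 v_max=9/2 a_max=3/2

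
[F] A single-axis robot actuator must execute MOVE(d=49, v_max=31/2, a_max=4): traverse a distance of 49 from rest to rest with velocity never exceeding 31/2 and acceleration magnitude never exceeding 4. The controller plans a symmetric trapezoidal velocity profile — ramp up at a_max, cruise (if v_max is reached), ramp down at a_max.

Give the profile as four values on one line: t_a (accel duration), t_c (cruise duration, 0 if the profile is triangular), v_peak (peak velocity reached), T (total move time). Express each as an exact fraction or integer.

vₘ²/aₘ = (31/2)²/4 = 961/16
49 < 961/16 → triangular
v_peak = √(49·4) = √196 = 14
t_a = 14/4 = 7/2; t_c = 0
T = 2·7/2 = 7

t_a=7/2 t_c=0 v_peak=14 T=7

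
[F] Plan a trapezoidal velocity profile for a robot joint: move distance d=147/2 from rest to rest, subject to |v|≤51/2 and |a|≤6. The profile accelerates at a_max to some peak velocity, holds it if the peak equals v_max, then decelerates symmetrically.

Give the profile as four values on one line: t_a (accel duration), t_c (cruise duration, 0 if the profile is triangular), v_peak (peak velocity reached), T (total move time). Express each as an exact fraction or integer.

t_a=7/2 t_c=0 v_peak=21 T=7

v_max²/a_max = (51/2)²/6 = 867/8
147/2 < 867/8 so t_c = 0
v_peak = √(147/2·6) = √441 = 21
t_a = 21/6 = 7/2; t_c = 0
T = 2·7/2 = 7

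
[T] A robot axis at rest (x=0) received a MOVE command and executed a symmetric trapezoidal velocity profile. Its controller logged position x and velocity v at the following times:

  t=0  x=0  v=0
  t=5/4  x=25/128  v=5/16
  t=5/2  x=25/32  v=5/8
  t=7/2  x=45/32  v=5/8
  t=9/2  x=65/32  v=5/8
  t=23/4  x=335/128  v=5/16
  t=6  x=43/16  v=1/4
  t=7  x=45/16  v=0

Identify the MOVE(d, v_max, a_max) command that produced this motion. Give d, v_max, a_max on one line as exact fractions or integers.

final state: t=7, x=45/16, v=0 → d = 45/16
a_max = (5/16−0)/(5/4−0) = 1/4
max v = 5/8 over t∈[5/2,9/2] → v_max = 5/8
check: 5/8·(5/2+2) = 45/16 ✓

d=45/16 v_max=5/8 a_max=1/4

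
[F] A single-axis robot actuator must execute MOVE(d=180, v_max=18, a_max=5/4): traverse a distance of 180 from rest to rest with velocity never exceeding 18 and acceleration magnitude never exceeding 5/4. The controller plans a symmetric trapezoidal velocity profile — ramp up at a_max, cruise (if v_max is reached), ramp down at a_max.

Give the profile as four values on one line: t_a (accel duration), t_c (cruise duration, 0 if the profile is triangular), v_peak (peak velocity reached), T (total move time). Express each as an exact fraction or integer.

vₘ²/aₘ = 18²/(5/4) = 1296/5
180 < 1296/5 so t_c = 0
v_peak = √(180·5/4) = √225 = 15
t_a = 15/(5/4) = 12; t_c = 0
T = 2·12 = 24

t_a=12 t_c=0 v_peak=15 T=24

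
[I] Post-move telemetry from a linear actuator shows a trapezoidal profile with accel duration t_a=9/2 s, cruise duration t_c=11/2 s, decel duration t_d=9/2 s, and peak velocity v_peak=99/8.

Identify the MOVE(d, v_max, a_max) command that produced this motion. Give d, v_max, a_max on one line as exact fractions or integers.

d=495/4 v_max=99/8 a_max=11/4

a_max = (99/8)/(9/2) = 11/4
d_a = ½·99/8·9/2 = 891/32; d_c = 99/8·11/2 = 1089/16
d = 2·891/32 + 1089/16 = 495/4
t_c = 11/2 > 0 so v_max = 99/8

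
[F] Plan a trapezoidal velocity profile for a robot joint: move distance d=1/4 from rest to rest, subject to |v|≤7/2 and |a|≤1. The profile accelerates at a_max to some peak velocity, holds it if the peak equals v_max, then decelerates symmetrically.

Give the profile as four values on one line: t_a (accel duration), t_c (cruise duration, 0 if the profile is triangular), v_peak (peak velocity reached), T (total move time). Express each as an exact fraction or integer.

t_a=1/2 t_c=0 v_peak=1/2 T=1

(v_max)²/a_max = (7/2)²/1 = 49/4
1/4 < 49/4 ⇒ no cruise
v_peak = √(1/4·1) = √(1/4) = 1/2
t_a = (1/2)/1 = 1/2; t_c = 0
T = 2·1/2 = 1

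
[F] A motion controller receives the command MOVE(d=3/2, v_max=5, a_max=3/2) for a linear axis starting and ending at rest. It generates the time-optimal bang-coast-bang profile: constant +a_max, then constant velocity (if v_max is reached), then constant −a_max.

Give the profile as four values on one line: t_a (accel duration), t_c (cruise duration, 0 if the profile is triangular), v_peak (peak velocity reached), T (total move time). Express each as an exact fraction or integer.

vₘ²/aₘ = 5²/(3/2) = 50/3
3/2 < 50/3 so t_c = 0
v_peak = √(3/2·3/2) = √(9/4) = 3/2
t_a = (3/2)/(3/2) = 1; t_c = 0
T = 2·1 = 2

t_a=1 t_c=0 v_peak=3/2 T=2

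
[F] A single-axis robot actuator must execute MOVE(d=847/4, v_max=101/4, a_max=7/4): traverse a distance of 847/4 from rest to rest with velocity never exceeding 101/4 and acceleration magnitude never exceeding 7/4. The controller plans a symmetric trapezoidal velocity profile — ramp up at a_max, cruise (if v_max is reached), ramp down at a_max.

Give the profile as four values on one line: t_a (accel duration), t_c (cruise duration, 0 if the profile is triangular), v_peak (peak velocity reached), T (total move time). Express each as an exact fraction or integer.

(v_max)²/a_max = (101/4)²/(7/4) = 10201/28
847/4 < 10201/28 so t_c = 0
v_peak = √(847/4·7/4) = √(5929/16) = 77/4
t_a = (77/4)/(7/4) = 11; t_c = 0
T = 2·11 = 22

t_a=11 t_c=0 v_peak=77/4 T=22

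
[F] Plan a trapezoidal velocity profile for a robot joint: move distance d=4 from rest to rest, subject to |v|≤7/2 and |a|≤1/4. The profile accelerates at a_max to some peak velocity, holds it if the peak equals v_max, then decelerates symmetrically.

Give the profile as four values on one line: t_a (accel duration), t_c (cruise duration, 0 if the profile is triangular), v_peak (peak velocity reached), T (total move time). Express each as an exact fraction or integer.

v_max²/a_max = (7/2)²/(1/4) = 49
4 < 49 ⇒ no cruise
v_peak = √(4·1/4) = √1 = 1
t_a = 1/(1/4) = 4; t_c = 0
T = 2·4 = 8

t_a=4 t_c=0 v_peak=1 T=8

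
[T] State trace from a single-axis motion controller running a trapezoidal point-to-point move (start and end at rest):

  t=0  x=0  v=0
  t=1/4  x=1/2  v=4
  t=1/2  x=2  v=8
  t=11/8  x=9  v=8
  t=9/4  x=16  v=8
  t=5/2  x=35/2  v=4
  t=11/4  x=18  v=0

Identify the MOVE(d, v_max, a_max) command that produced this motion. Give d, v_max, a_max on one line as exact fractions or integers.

d=18 v_max=8 a_max=16

final state: t=11/4, x=18, v=0 → d = 18
a_max = (4−0)/(1/4−0) = 16
max v = 8 over t∈[1/2,9/4] → v_max = 8
check: 8·(1/2+7/4) = 18 ✓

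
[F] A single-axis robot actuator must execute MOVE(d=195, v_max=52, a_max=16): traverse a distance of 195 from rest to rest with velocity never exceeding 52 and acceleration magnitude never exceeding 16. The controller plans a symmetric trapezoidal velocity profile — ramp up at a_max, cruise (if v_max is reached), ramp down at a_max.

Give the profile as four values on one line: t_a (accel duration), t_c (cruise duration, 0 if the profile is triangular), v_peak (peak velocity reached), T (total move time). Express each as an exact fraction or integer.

vₘ²/aₘ = 52²/16 = 169
195 ≥ 169 → trapezoidal
t_a = 52/16 = 13/4; v_peak = 52
d_cruise = 195 − 169 = 26; t_c = 26/52 = 1/2
T = 2·13/4 + 1/2 = 7

t_a=13/4 t_c=1/2 v_peak=52 T=7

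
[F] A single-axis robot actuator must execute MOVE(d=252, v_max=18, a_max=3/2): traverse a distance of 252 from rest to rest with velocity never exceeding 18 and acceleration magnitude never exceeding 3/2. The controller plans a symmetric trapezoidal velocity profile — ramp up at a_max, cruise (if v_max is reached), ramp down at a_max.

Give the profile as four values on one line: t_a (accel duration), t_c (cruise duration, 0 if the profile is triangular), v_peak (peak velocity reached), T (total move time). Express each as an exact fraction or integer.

t_a=12 t_c=2 v_peak=18 T=26

(v_max)²/a_max = 18²/(3/2) = 216
252 ≥ 216 so v_max reached
t_a = 18/(3/2) = 12; v_peak = 18
d_cruise = 252 − 216 = 36; t_c = 36/18 = 2
T = 2·12 + 2 = 26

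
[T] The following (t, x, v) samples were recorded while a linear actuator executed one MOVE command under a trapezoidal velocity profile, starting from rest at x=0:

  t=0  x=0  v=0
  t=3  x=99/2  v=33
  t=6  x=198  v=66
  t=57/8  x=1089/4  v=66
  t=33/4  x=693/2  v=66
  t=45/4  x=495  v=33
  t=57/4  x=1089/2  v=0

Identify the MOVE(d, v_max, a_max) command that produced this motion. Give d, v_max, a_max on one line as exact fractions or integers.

d=1089/2 v_max=66 a_max=11

final state: t=57/4, x=1089/2, v=0 → d = 1089/2
a_max = (33−0)/(3−0) = 11
max v = 66 over t∈[6,33/4] → v_max = 66
check: 66·(6+9/4) = 1089/2 ✓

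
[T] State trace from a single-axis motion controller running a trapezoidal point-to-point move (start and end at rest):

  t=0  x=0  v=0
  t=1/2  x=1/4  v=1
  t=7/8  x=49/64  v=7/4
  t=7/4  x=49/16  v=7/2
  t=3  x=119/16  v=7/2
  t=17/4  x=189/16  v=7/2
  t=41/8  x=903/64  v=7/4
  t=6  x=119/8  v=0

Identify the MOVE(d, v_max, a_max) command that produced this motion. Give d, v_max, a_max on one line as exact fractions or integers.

final state: t=6, x=119/8, v=0 → d = 119/8
a_max = (1−0)/(1/2−0) = 2
max v = 7/2 over t∈[7/4,17/4] → v_max = 7/2
check: 7/2·(7/4+5/2) = 119/8 ✓

d=119/8 v_max=7/2 a_max=2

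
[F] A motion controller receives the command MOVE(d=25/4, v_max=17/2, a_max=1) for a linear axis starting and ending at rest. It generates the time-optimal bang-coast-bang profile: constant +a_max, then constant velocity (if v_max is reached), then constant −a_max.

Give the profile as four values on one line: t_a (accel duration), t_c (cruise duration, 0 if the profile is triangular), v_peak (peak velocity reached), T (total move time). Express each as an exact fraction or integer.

(v_max)²/a_max = (17/2)²/1 = 289/4
25/4 < 289/4 → triangular
v_peak = √(25/4·1) = √(25/4) = 5/2
t_a = (5/2)/1 = 5/2; t_c = 0
T = 2·5/2 = 5

t_a=5/2 t_c=0 v_peak=5/2 T=5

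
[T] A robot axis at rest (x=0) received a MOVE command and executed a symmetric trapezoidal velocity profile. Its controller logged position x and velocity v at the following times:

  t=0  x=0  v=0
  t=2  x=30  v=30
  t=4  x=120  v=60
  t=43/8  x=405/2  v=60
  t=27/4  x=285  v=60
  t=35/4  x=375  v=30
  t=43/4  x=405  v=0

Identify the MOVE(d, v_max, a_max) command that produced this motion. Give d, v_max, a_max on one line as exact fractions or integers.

final state: t=43/4, x=405, v=0 → d = 405
a_max = (30−0)/(2−0) = 15
max v = 60 over t∈[4,27/4] → v_max = 60
check: 60·(4+11/4) = 405 ✓

d=405 v_max=60 a_max=15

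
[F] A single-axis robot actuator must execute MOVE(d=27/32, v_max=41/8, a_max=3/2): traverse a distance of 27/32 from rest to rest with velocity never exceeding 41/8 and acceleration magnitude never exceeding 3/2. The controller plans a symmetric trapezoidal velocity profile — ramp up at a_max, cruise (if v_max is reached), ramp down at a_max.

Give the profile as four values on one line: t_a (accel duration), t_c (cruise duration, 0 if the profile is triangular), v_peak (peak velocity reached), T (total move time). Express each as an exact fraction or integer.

t_a=3/4 t_c=0 v_peak=9/8 T=3/2

vₘ²/aₘ = (41/8)²/(3/2) = 1681/96
27/32 < 1681/96 → triangular
v_peak = √(27/32·3/2) = √(81/64) = 9/8
t_a = (9/8)/(3/2) = 3/4; t_c = 0
T = 2·3/4 = 3/2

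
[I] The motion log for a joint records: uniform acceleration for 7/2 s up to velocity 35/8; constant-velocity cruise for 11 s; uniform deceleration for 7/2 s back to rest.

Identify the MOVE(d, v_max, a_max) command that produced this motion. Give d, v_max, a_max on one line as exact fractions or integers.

d=1015/16 v_max=35/8 a_max=5/4

a_max = (35/8)/(7/2) = 5/4
d_a = ½·35/8·7/2 = 245/32; d_c = 35/8·11 = 385/8
d = 2·245/32 + 385/8 = 1015/16
t_c = 11 > 0 so v_max = 35/8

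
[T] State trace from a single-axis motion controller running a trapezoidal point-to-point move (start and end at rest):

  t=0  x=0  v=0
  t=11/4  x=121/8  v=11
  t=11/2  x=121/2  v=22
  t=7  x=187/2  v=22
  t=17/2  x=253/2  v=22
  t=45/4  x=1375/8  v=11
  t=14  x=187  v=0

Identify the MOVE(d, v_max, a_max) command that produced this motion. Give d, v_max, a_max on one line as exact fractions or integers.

d=187 v_max=22 a_max=4

final state: t=14, x=187, v=0 → d = 187
a_max = (11−0)/(11/4−0) = 4
max v = 22 over t∈[11/2,17/2] → v_max = 22
check: 22·(11/2+3) = 187 ✓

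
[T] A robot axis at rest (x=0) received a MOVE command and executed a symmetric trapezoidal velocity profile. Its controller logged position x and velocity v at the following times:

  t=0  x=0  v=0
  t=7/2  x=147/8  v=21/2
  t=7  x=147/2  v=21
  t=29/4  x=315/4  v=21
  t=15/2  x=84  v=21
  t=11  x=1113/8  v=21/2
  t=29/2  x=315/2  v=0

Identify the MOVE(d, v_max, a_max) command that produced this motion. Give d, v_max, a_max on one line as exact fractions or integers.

final state: t=29/2, x=315/2, v=0 → d = 315/2
a_max = (21/2−0)/(7/2−0) = 3
max v = 21 over t∈[7,15/2] → v_max = 21
check: 21·(7+1/2) = 315/2 ✓

d=315/2 v_max=21 a_max=3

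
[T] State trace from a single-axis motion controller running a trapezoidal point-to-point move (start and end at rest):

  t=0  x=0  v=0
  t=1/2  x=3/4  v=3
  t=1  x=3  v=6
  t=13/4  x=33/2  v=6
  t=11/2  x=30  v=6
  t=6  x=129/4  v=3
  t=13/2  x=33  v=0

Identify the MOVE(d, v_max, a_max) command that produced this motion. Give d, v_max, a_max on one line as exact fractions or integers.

d=33 v_max=6 a_max=6

final state: t=13/2, x=33, v=0 → d = 33
a_max = (3−0)/(1/2−0) = 6
max v = 6 over t∈[1,11/2] → v_max = 6
check: 6·(1+9/2) = 33 ✓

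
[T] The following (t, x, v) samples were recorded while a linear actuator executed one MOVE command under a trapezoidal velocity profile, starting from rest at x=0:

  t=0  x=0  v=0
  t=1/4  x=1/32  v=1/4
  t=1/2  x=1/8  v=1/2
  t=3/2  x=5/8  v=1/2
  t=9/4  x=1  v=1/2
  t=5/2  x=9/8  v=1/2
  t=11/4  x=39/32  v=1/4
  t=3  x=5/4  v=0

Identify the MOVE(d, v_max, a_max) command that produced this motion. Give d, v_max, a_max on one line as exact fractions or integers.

final state: t=3, x=5/4, v=0 → d = 5/4
a_max = (1/4−0)/(1/4−0) = 1
max v = 1/2 over t∈[1/2,5/2] → v_max = 1/2
check: 1/2·(1/2+2) = 5/4 ✓

d=5/4 v_max=1/2 a_max=1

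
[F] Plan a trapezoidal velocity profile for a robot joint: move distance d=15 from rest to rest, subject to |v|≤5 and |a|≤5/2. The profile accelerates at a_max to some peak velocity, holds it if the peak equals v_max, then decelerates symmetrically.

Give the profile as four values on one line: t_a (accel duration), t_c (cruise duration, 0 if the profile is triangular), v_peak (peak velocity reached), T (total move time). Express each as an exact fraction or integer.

t_a=2 t_c=1 v_peak=5 T=5

(v_max)²/a_max = 5²/(5/2) = 10
15 ≥ 10 → trapezoidal
t_a = 5/(5/2) = 2; v_peak = 5
d_cruise = 15 − 10 = 5; t_c = 5/5 = 1
T = 2·2 + 1 = 5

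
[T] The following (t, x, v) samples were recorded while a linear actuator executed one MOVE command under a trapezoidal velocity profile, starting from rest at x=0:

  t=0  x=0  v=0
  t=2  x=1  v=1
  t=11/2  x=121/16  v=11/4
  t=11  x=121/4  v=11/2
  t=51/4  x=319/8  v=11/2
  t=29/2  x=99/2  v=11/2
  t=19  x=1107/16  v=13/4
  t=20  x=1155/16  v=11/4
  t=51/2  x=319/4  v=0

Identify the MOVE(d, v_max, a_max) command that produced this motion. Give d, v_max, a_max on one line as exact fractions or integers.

d=319/4 v_max=11/2 a_max=1/2

final state: t=51/2, x=319/4, v=0 → d = 319/4
a_max = (1−0)/(2−0) = 1/2
max v = 11/2 over t∈[11,29/2] → v_max = 11/2
check: 11/2·(11+7/2) = 319/4 ✓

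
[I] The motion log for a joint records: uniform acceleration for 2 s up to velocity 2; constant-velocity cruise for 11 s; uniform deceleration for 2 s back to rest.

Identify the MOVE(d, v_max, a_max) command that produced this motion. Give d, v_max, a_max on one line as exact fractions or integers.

a_max = 2/2 = 1
d_a = ½·2·2 = 2; d_c = 2·11 = 22
d = 2·2 + 22 = 26
t_c = 11 > 0 so v_max = 2

d=26 v_max=2 a_max=1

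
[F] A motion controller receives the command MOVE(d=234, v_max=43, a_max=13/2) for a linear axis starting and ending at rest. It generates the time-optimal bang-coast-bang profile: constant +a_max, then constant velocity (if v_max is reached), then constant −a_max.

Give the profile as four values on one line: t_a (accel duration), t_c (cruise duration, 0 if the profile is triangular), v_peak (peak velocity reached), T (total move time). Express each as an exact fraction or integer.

vₘ²/aₘ = 43²/(13/2) = 3698/13
234 < 3698/13 ⇒ no cruise
v_peak = √(234·13/2) = √1521 = 39
t_a = 39/(13/2) = 6; t_c = 0
T = 2·6 = 12

t_a=6 t_c=0 v_peak=39 T=12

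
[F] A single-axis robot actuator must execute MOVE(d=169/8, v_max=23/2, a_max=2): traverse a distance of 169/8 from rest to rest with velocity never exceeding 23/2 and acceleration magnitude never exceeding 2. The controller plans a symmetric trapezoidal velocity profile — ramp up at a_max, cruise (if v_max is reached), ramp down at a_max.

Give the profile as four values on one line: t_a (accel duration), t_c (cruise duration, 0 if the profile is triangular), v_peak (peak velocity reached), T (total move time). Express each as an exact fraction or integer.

t_a=13/4 t_c=0 v_peak=13/2 T=13/2

vₘ²/aₘ = (23/2)²/2 = 529/8
169/8 < 529/8 so t_c = 0
v_peak = √(169/8·2) = √(169/4) = 13/2
t_a = (13/2)/2 = 13/4; t_c = 0
T = 2·13/4 = 13/2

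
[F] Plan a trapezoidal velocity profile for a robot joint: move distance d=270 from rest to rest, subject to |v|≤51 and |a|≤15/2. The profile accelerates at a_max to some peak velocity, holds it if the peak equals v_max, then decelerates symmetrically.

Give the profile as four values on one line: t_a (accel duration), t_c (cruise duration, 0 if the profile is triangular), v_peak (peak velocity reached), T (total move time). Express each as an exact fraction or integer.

vₘ²/aₘ = 51²/(15/2) = 1734/5
270 < 1734/5 → triangular
v_peak = √(270·15/2) = √2025 = 45
t_a = 45/(15/2) = 6; t_c = 0
T = 2·6 = 12

t_a=6 t_c=0 v_peak=45 T=12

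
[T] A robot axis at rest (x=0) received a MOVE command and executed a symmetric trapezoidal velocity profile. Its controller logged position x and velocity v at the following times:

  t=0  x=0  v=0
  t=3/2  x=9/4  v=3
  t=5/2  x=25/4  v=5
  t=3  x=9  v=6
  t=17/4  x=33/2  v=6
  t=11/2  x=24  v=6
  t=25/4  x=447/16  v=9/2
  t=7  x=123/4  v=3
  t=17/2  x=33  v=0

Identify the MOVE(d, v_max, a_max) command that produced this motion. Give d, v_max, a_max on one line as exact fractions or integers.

d=33 v_max=6 a_max=2

final state: t=17/2, x=33, v=0 → d = 33
a_max = (3−0)/(3/2−0) = 2
max v = 6 over t∈[3,11/2] → v_max = 6
check: 6·(3+5/2) = 33 ✓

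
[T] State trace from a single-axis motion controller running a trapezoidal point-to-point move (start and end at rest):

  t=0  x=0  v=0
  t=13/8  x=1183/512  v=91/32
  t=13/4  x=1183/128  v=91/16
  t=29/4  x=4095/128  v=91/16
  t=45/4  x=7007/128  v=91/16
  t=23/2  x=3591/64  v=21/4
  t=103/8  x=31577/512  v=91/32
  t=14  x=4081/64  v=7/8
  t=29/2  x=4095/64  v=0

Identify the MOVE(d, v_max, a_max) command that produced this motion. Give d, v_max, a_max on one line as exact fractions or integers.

final state: t=29/2, x=4095/64, v=0 → d = 4095/64
a_max = (91/32−0)/(13/8−0) = 7/4
max v = 91/16 over t∈[13/4,45/4] → v_max = 91/16
check: 91/16·(13/4+8) = 4095/64 ✓

d=4095/64 v_max=91/16 a_max=7/4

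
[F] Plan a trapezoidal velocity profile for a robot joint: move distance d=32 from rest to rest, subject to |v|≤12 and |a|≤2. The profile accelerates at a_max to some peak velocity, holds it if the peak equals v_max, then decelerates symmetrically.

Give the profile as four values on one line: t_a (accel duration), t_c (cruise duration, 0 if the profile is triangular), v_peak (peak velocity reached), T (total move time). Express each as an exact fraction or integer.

(v_max)²/a_max = 12²/2 = 72
32 < 72 → triangular
v_peak = √(32·2) = √64 = 8
t_a = 8/2 = 4; t_c = 0
T = 2·4 = 8

t_a=4 t_c=0 v_peak=8 T=8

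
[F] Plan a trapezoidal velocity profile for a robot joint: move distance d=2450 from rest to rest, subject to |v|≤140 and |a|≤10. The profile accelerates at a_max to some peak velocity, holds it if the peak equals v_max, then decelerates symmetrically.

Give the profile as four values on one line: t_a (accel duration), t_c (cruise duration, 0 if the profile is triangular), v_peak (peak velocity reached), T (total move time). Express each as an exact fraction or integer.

vₘ²/aₘ = 140²/10 = 1960
2450 ≥ 1960 so v_max reached
t_a = 140/10 = 14; v_peak = 140
d_cruise = 2450 − 1960 = 490; t_c = 490/140 = 7/2
T = 2·14 + 7/2 = 63/2

t_a=14 t_c=7/2 v_peak=140 T=63/2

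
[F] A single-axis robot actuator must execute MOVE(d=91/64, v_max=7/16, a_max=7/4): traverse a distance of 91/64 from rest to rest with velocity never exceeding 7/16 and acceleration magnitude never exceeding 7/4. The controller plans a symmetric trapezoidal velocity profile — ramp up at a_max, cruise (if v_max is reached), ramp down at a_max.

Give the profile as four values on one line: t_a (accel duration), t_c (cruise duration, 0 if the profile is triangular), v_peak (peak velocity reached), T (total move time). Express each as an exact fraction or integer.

t_a=1/4 t_c=3 v_peak=7/16 T=7/2

v_max²/a_max = (7/16)²/(7/4) = 7/64
91/64 ≥ 7/64 so v_max reached
t_a = (7/16)/(7/4) = 1/4; v_peak = 7/16
d_cruise = 91/64 − 7/64 = 21/16; t_c = (21/16)/(7/16) = 3
T = 2·1/4 + 3 = 7/2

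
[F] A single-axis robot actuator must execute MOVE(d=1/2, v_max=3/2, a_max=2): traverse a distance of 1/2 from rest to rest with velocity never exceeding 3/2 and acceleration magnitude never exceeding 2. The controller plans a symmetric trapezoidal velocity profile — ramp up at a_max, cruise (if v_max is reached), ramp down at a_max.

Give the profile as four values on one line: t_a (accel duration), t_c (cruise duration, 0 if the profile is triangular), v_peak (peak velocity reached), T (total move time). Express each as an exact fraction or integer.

(v_max)²/a_max = (3/2)²/2 = 9/8
1/2 < 9/8 ⇒ no cruise
v_peak = √(1/2·2) = √1 = 1
t_a = 1/2; t_c = 0
T = 2·1/2 = 1

t_a=1/2 t_c=0 v_peak=1 T=1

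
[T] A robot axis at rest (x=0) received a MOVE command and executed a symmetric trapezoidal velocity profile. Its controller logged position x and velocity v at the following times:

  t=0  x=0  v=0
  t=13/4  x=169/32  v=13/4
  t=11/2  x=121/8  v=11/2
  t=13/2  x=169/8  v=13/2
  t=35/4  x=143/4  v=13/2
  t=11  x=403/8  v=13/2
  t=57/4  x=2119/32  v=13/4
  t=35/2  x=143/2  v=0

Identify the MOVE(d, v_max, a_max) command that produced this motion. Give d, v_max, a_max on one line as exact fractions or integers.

final state: t=35/2, x=143/2, v=0 → d = 143/2
a_max = (13/4−0)/(13/4−0) = 1
max v = 13/2 over t∈[13/2,11] → v_max = 13/2
check: 13/2·(13/2+9/2) = 143/2 ✓

d=143/2 v_max=13/2 a_max=1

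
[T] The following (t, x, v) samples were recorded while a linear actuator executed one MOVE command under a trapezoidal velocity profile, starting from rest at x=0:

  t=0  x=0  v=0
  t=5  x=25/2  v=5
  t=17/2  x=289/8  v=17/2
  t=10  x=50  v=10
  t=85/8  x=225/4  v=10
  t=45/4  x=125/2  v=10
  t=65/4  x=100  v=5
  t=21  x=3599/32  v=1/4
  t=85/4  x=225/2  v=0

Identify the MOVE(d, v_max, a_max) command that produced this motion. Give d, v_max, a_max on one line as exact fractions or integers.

final state: t=85/4, x=225/2, v=0 → d = 225/2
a_max = (5−0)/(5−0) = 1
max v = 10 over t∈[10,45/4] → v_max = 10
check: 10·(10+5/4) = 225/2 ✓

d=225/2 v_max=10 a_max=1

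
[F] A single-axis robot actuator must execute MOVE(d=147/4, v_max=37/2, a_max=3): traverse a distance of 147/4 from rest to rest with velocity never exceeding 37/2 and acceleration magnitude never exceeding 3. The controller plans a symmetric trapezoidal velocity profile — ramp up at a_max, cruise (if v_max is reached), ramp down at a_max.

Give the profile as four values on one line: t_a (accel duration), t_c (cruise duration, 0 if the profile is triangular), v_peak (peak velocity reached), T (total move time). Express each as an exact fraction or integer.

v_max²/a_max = (37/2)²/3 = 1369/12
147/4 < 1369/12 ⇒ no cruise
v_peak = √(147/4·3) = √(441/4) = 21/2
t_a = (21/2)/3 = 7/2; t_c = 0
T = 2·7/2 = 7

t_a=7/2 t_c=0 v_peak=21/2 T=7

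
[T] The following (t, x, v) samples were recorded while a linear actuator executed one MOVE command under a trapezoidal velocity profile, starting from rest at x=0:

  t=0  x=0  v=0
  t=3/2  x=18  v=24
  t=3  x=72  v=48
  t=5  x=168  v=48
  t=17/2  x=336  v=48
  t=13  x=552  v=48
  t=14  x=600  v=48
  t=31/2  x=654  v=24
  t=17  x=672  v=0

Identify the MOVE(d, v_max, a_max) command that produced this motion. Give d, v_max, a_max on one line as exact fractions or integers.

d=672 v_max=48 a_max=16

final state: t=17, x=672, v=0 → d = 672
a_max = (24−0)/(3/2−0) = 16
max v = 48 over t∈[3,14] → v_max = 48
check: 48·(3+11) = 672 ✓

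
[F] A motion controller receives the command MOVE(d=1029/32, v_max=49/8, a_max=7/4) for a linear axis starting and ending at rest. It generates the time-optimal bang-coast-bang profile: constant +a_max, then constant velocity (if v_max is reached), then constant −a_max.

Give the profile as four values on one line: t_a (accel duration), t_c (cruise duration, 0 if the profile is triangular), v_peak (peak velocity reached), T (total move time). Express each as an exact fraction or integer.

vₘ²/aₘ = (49/8)²/(7/4) = 343/16
1029/32 ≥ 343/16 so v_max reached
t_a = (49/8)/(7/4) = 7/2; v_peak = 49/8
d_cruise = 1029/32 − 343/16 = 343/32; t_c = (343/32)/(49/8) = 7/4
T = 2·7/2 + 7/4 = 35/4

t_a=7/2 t_c=7/4 v_peak=49/8 T=35/4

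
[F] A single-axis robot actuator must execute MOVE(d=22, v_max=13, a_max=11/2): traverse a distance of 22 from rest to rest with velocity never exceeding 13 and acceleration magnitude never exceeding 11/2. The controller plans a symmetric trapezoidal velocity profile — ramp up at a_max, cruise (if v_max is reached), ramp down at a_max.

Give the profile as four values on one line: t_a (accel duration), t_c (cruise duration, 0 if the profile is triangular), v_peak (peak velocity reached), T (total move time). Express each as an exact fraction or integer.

t_a=2 t_c=0 v_peak=11 T=4

v_max²/a_max = 13²/(11/2) = 338/11
22 < 338/11 so t_c = 0
v_peak = √(22·11/2) = √121 = 11
t_a = 11/(11/2) = 2; t_c = 0
T = 2·2 = 4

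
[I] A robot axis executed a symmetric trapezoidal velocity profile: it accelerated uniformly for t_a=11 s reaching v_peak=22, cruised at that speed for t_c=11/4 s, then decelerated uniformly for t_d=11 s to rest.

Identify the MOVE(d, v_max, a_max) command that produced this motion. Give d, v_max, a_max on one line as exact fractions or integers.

a_max = 22/11 = 2
d_a = ½·22·11 = 121; d_c = 22·11/4 = 121/2
d = 2·121 + 121/2 = 605/2
t_c = 11/4 > 0 → v_max = v_peak = 22

d=605/2 v_max=22 a_max=2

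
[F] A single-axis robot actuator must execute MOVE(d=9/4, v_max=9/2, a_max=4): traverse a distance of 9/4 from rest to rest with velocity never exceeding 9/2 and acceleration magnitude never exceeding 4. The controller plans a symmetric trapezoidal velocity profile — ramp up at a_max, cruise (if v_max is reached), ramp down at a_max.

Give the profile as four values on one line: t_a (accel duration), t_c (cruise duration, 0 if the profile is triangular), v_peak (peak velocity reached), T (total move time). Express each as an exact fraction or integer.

vₘ²/aₘ = (9/2)²/4 = 81/16
9/4 < 81/16 ⇒ no cruise
v_peak = √(9/4·4) = √9 = 3
t_a = 3/4; t_c = 0
T = 2·3/4 = 3/2

t_a=3/4 t_c=0 v_peak=3 T=3/2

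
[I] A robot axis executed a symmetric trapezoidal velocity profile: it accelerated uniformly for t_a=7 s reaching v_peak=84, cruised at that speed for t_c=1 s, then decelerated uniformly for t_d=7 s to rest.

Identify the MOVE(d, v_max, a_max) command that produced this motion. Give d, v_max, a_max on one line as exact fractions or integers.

d=672 v_max=84 a_max=12

a_max = 84/7 = 12
d_a = ½·84·7 = 294; d_c = 84·1 = 84
d = 2·294 + 84 = 672
t_c = 1 > 0 so v_max = 84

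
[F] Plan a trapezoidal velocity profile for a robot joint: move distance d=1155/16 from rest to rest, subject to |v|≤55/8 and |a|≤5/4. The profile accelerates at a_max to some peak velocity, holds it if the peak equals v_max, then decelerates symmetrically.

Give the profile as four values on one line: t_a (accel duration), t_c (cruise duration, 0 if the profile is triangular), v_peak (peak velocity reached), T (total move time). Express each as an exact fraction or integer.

v_max²/a_max = (55/8)²/(5/4) = 605/16
1155/16 ≥ 605/16 so v_max reached
t_a = (55/8)/(5/4) = 11/2; v_peak = 55/8
d_cruise = 1155/16 − 605/16 = 275/8; t_c = (275/8)/(55/8) = 5
T = 2·11/2 + 5 = 16

t_a=11/2 t_c=5 v_peak=55/8 T=16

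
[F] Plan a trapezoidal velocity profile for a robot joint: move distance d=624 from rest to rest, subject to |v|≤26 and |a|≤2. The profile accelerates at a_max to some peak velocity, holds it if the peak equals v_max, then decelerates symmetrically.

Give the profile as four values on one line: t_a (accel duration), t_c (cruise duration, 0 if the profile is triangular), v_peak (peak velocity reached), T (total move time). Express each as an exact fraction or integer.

(v_max)²/a_max = 26²/2 = 338
624 ≥ 338 → trapezoidal
t_a = 26/2 = 13; v_peak = 26
d_cruise = 624 − 338 = 286; t_c = 286/26 = 11
T = 2·13 + 11 = 37

t_a=13 t_c=11 v_peak=26 T=37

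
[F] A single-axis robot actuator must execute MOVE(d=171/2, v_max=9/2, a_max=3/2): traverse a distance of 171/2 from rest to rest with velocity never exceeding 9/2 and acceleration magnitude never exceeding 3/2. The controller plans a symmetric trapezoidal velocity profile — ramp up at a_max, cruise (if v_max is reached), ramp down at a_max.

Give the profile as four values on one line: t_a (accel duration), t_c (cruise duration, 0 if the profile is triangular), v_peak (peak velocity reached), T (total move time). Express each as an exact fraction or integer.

t_a=3 t_c=16 v_peak=9/2 T=22

vₘ²/aₘ = (9/2)²/(3/2) = 27/2
171/2 ≥ 27/2 so v_max reached
t_a = (9/2)/(3/2) = 3; v_peak = 9/2
d_cruise = 171/2 − 27/2 = 72; t_c = 72/(9/2) = 16
T = 2·3 + 16 = 22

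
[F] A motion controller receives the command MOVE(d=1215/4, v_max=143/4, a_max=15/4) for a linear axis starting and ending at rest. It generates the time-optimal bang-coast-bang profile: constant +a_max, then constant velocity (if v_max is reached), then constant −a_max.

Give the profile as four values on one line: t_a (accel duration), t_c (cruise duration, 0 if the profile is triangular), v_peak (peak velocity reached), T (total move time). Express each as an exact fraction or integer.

t_a=9 t_c=0 v_peak=135/4 T=18

v_max²/a_max = (143/4)²/(15/4) = 20449/60
1215/4 < 20449/60 ⇒ no cruise
v_peak = √(1215/4·15/4) = √(18225/16) = 135/4
t_a = (135/4)/(15/4) = 9; t_c = 0
T = 2·9 = 18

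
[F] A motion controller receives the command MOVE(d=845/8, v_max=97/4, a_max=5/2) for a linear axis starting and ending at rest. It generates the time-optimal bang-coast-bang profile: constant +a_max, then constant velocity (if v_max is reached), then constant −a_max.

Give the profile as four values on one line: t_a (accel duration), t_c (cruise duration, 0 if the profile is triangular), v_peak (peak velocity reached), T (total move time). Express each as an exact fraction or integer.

v_max²/a_max = (97/4)²/(5/2) = 9409/40
845/8 < 9409/40 ⇒ no cruise
v_peak = √(845/8·5/2) = √(4225/16) = 65/4
t_a = (65/4)/(5/2) = 13/2; t_c = 0
T = 2·13/2 = 13

t_a=13/2 t_c=0 v_peak=65/4 T=13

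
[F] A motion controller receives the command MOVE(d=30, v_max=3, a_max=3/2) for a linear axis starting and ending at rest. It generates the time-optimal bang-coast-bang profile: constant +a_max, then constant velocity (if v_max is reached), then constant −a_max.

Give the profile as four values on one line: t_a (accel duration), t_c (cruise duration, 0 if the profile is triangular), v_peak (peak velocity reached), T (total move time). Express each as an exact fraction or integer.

(v_max)²/a_max = 3²/(3/2) = 6
30 ≥ 6 so v_max reached
t_a = 3/(3/2) = 2; v_peak = 3
d_cruise = 30 − 6 = 24; t_c = 24/3 = 8
T = 2·2 + 8 = 12

t_a=2 t_c=8 v_peak=3 T=12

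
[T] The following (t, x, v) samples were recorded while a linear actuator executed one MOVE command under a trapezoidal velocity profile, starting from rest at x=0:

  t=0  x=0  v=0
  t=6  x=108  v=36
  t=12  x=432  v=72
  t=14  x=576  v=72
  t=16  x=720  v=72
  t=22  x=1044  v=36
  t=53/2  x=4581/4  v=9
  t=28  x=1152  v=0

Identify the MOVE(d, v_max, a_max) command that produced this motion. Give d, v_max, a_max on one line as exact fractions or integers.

d=1152 v_max=72 a_max=6

final state: t=28, x=1152, v=0 → d = 1152
a_max = (36−0)/(6−0) = 6
max v = 72 over t∈[12,16] → v_max = 72
check: 72·(12+4) = 1152 ✓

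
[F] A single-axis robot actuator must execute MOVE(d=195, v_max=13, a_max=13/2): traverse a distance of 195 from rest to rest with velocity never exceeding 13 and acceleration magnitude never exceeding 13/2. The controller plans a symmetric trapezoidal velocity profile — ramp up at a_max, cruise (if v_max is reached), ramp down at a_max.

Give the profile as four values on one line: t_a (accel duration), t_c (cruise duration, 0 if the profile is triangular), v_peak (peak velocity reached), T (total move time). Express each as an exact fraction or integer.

t_a=2 t_c=13 v_peak=13 T=17

vₘ²/aₘ = 13²/(13/2) = 26
195 ≥ 26 → trapezoidal
t_a = 13/(13/2) = 2; v_peak = 13
d_cruise = 195 − 26 = 169; t_c = 169/13 = 13
T = 2·2 + 13 = 17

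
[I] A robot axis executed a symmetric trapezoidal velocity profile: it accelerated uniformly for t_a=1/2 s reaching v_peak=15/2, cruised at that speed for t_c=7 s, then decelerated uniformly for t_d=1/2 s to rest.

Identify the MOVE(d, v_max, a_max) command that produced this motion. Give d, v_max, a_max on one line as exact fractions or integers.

d=225/4 v_max=15/2 a_max=15

a_max = (15/2)/(1/2) = 15
d_a = ½·15/2·1/2 = 15/8; d_c = 15/2·7 = 105/2
d = 2·15/8 + 105/2 = 225/4
t_c = 7 > 0 ⇒ limit active, v_max = 15/2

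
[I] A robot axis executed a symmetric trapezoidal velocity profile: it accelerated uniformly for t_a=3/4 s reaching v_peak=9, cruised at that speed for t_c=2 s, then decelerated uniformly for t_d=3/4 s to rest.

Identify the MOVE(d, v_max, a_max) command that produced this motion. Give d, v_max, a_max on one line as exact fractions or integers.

a_max = 9/(3/4) = 12
d_a = ½·9·3/4 = 27/8; d_c = 9·2 = 18
d = 2·27/8 + 18 = 99/4
t_c = 2 > 0 so v_max = 9

d=99/4 v_max=9 a_max=12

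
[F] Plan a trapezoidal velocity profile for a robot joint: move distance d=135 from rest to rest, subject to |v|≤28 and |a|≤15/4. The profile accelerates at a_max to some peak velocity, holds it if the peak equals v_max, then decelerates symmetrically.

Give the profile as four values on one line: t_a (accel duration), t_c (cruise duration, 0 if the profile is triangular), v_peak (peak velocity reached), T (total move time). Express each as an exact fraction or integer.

t_a=6 t_c=0 v_peak=45/2 T=12

(v_max)²/a_max = 28²/(15/4) = 3136/15
135 < 3136/15 ⇒ no cruise
v_peak = √(135·15/4) = √(2025/4) = 45/2
t_a = (45/2)/(15/4) = 6; t_c = 0
T = 2·6 = 12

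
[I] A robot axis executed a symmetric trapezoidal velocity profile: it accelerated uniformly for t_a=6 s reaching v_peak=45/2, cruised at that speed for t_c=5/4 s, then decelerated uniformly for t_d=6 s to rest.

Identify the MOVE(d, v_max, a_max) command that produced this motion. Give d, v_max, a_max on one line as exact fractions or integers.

d=1305/8 v_max=45/2 a_max=15/4

a_max = (45/2)/6 = 15/4
d_a = ½·45/2·6 = 135/2; d_c = 45/2·5/4 = 225/8
d = 2·135/2 + 225/8 = 1305/8
t_c = 5/4 > 0 so v_max = 45/2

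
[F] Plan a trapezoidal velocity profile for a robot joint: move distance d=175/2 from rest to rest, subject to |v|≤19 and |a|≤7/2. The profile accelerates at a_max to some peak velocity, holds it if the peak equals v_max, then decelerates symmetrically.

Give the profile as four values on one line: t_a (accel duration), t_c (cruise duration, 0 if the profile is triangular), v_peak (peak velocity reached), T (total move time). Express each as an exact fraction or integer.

v_max²/a_max = 19²/(7/2) = 722/7
175/2 < 722/7 ⇒ no cruise
v_peak = √(175/2·7/2) = √(1225/4) = 35/2
t_a = (35/2)/(7/2) = 5; t_c = 0
T = 2·5 = 10

t_a=5 t_c=0 v_peak=35/2 T=10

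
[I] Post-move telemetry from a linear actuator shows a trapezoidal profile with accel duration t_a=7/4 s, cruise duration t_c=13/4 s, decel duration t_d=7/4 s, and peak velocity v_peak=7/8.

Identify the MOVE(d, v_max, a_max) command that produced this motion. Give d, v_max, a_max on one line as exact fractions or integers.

d=35/8 v_max=7/8 a_max=1/2

a_max = (7/8)/(7/4) = 1/2
d_a = ½·7/8·7/4 = 49/64; d_c = 7/8·13/4 = 91/32
d = 2·49/64 + 91/32 = 35/8
t_c = 13/4 > 0 → v_max = v_peak = 7/8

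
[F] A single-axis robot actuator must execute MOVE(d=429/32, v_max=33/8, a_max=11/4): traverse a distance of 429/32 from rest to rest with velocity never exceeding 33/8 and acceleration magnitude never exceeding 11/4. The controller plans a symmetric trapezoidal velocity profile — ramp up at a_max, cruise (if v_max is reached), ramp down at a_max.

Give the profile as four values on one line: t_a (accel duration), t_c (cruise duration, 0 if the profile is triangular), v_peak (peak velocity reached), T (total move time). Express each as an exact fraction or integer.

t_a=3/2 t_c=7/4 v_peak=33/8 T=19/4

vₘ²/aₘ = (33/8)²/(11/4) = 99/16
429/32 ≥ 99/16 → trapezoidal
t_a = (33/8)/(11/4) = 3/2; v_peak = 33/8
d_cruise = 429/32 − 99/16 = 231/32; t_c = (231/32)/(33/8) = 7/4
T = 2·3/2 + 7/4 = 19/4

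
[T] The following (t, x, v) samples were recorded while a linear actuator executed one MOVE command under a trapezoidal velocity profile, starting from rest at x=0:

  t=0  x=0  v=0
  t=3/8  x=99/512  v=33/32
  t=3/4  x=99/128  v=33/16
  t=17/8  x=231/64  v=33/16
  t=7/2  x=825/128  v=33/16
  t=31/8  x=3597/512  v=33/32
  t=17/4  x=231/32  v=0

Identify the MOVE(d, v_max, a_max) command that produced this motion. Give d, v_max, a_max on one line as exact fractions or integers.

final state: t=17/4, x=231/32, v=0 → d = 231/32
a_max = (33/32−0)/(3/8−0) = 11/4
max v = 33/16 over t∈[3/4,7/2] → v_max = 33/16
check: 33/16·(3/4+11/4) = 231/32 ✓

d=231/32 v_max=33/16 a_max=11/4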